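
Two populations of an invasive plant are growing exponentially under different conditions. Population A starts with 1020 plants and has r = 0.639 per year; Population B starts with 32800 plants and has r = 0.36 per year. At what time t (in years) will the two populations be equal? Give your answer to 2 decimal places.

Set 1020·e^(0.639t) = 32800·e^(0.36t).
e^((0.639 − 0.36)t) = 32800/1020 → e^(0.279·t) = 32.157.
0.279·t = ln(32.157) = 3.4706, so t = 3.4706/0.279 = 12.44.

12.44 years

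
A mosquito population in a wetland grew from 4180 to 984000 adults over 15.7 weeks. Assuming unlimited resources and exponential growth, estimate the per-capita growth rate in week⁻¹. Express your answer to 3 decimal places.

From N(t) = N₀·e^(rt): e^(r·15.7) = 984000/4180 = 235.41.
r·15.7 = ln(235.41) = 5.4613, so r = 5.4613/15.7 = 0.34785.

0.348 per week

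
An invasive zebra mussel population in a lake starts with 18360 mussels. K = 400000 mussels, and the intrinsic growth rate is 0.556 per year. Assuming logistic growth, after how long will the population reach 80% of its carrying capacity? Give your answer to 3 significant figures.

A = (K − N₀)/N₀ = (400000 − 18360)/18360 = 20.786.
Solve 400000/(1 + 20.786·e^(−0.556t)) = 320000: 1 + 20.786·e^(−0.556t) = 1.25, so e^(−0.556t) = 0.012027.
−0.556·t = ln(0.012027) = -4.4206, so t = 4.4206/0.556 = 7.9507.

7.95 years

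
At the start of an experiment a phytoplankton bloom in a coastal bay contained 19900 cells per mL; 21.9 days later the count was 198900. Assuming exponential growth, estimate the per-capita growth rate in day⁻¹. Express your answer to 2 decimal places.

From N(t) = N₀·e^(rt): e^(r·21.9) = 198900/19900 = 9.995.
r·21.9 = ln(9.995) = 2.3021, so r = 2.3021/21.9 = 0.10512.

0.11 per day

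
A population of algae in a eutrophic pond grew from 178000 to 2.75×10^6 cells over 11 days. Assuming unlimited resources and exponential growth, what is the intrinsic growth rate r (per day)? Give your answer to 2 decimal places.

0.25 per day

From N(t) = N₀·e^(rt): e^(r·11) = 2.75×10^6/178000 = 15.449.
r·11 = ln(15.449) = 2.7376, so r = 2.7376/11 = 0.24887.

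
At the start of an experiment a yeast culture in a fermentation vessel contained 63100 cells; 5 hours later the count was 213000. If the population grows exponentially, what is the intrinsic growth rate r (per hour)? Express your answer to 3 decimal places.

From N(t) = N₀·e^(rt): e^(r·5) = 213000/63100 = 3.3756.
r·5 = ln(3.3756) = 1.2166, so r = 1.2166/5 = 0.24331.

0.243 per hour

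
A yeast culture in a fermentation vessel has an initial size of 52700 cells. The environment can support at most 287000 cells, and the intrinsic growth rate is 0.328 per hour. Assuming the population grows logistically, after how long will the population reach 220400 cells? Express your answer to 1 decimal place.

A = (K − N₀)/N₀ = (287000 − 52700)/52700 = 4.4459.
Solve 287000/(1 + 4.4459·e^(−0.328t)) = 220400: 1 + 4.4459·e^(−0.328t) = 1.3022, so e^(−0.328t) = 0.0679674.
−0.328·t = ln(0.0679674) = -2.6887, so t = 2.6887/0.328 = 8.1973.

8.2 hours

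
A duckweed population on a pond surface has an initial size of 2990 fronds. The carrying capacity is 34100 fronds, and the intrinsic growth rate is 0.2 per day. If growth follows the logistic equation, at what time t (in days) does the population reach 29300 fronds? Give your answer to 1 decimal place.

A = (K − N₀)/N₀ = (34100 − 2990)/2990 = 10.405.
Solve 34100/(1 + 10.405·e^(−0.2t)) = 29300: 1 + 10.405·e^(−0.2t) = 1.1638, so e^(−0.2t) = 0.0157451.
−0.2·t = ln(0.0157451) = -4.1512, so t = 4.1512/0.2 = 20.756.

20.8 days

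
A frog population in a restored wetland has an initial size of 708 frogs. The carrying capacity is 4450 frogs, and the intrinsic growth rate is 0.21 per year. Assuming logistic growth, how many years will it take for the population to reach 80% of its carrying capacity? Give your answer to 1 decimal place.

14.5 years

A = (K − N₀)/N₀ = (4450 − 708)/708 = 5.2853.
Solve 4450/(1 + 5.2853·e^(−0.21t)) = 3560: 1 + 5.2853·e^(−0.21t) = 1.25, so e^(−0.21t) = 0.0473009.
−0.21·t = ln(0.0473009) = -3.0512, so t = 3.0512/0.21 = 14.53.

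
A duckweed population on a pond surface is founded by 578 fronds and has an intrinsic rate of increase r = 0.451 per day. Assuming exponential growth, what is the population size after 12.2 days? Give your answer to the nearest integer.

141743 fronds

N(t) = N₀·e^(rt) = 578 × e^(0.451×12.2) = 578 × e^5.502.
e^5.502 ≈ 245.23, so N ≈ 578 × 245.23 = 141743.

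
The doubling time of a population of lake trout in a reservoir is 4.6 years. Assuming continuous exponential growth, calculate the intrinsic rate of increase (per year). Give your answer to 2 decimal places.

r = ln(2)/t_d = 0.6931/4.6 = 0.15068.

0.15 per year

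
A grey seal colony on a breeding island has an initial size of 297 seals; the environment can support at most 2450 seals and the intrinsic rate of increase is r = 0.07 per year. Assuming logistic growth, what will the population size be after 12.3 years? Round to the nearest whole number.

603 seals

A = (K − N₀)/N₀ = (2450 − 297)/297 = 7.2492.
N(t) = K/(1 + A·e^(−rt)) = 2450/(1 + 7.2492×e^(−0.07×12.3)).
e^(−0.861) = 0.42274; denominator = 1 + 7.2492×0.42274 = 4.0645.
N = 2450/4.0645 = 602.78.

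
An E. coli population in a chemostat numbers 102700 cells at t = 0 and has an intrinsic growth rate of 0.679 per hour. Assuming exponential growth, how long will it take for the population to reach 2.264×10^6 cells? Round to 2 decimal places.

4.56 hours

Set N₀·e^(rt) = 2.264×10^6: e^(0.679·t) = 2.264×10^6/102700 = 22.045.
0.679·t = ln(22.045) = 3.0931, so t = 3.0931/0.679 = 4.5553.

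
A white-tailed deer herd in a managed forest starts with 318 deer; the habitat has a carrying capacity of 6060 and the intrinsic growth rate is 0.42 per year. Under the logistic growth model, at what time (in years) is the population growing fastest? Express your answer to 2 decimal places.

6.89 years

Logistic growth is fastest at N = K/2 = 3030.
A = (K − N₀)/N₀ = 18.057. Set K/(1 + A·e^(−rt)) = K/2 → A·e^(−rt) = 1.
e^(−0.42t) = 1/18.057 = 0.0553814, so t = ln(18.057)/0.42 = 2.8935/0.42 = 6.8893.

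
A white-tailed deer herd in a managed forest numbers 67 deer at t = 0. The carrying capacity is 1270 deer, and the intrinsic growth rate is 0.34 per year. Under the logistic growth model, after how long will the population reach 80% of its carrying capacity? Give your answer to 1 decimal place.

12.6 years

A = (K − N₀)/N₀ = (1270 − 67)/67 = 17.955.
Solve 1270/(1 + 17.955·e^(−0.34t)) = 1016: 1 + 17.955·e^(−0.34t) = 1.25, so e^(−0.34t) = 0.0139235.
−0.34·t = ln(0.0139235) = -4.2742, so t = 4.2742/0.34 = 12.571.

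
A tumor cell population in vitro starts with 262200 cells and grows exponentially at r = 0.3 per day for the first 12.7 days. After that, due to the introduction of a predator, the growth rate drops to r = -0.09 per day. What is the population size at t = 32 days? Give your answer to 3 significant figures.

2080000 cells

Phase 1: N(12.7) = 262200·e^(0.3×12.7) = 262200·e^3.81 = 1.183845×10^7.
Phase 2 runs for 32 − 12.7 = 19.3 days at r = -0.09.
N(32) = 1.183845×10^7·e^(-0.09×19.3) = 1.183845×10^7·e^-1.737 = 2.084132×10^6.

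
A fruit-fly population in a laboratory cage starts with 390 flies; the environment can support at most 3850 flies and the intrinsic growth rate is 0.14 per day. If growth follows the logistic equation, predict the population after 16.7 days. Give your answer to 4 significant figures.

2074 flies

A = (K − N₀)/N₀ = (3850 − 390)/390 = 8.8718.
N(t) = K/(1 + A·e^(−rt)) = 3850/(1 + 8.8718×e^(−0.14×16.7)).
e^(−2.338) = 0.09652; denominator = 1 + 8.8718×0.09652 = 1.8563.
N = 3850/1.8563 = 2074.01.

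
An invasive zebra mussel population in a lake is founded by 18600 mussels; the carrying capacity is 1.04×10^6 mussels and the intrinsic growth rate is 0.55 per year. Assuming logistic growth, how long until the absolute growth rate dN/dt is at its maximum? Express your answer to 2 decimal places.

7.28 years

Logistic growth is fastest at N = K/2 = 520000.
A = (K − N₀)/N₀ = 54.914. Set K/(1 + A·e^(−rt)) = K/2 → A·e^(−rt) = 1.
e^(−0.55t) = 1/54.914 = 0.0182103, so t = ln(54.914)/0.55 = 4.0058/0.55 = 7.2832.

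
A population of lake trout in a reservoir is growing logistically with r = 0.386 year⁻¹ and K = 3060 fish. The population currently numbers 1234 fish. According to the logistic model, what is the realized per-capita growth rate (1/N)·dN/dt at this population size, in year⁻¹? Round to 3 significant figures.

0.230 per year

(1/N)·dN/dt = r(1 − N/K) = 0.386 × (1 − 1234/3060).
= 0.386 × 0.59673 = 0.23034.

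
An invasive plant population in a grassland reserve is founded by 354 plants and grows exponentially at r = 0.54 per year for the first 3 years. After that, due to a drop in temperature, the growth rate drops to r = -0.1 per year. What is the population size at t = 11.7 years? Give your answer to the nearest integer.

749 plants

Phase 1: N(3) = 354·e^(0.54×3) = 354·e^1.62 = 1788.79.
Phase 2 runs for 11.7 − 3 = 8.7 years at r = -0.1.
N(11.7) = 1788.79·e^(-0.1×8.7) = 1788.79·e^-0.87 = 749.418.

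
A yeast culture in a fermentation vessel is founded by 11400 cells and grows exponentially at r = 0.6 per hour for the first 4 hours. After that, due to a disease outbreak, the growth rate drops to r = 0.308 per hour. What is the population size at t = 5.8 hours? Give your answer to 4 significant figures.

218800 cells

Phase 1: N(4) = 11400·e^(0.6×4) = 11400·e^2.4 = 125664.
Phase 2 runs for 5.8 − 4 = 1.8 hours at r = 0.308.
N(5.8) = 125664·e^(0.308×1.8) = 125664·e^0.5544 = 218768.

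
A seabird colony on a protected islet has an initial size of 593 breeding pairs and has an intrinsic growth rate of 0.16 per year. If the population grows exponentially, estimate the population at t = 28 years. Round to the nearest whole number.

52323 breeding pairs

N(t) = N₀·e^(rt) = 593 × e^(0.16×28) = 593 × e^4.48.
e^4.48 ≈ 88.235, so N ≈ 593 × 88.235 = 52323.2.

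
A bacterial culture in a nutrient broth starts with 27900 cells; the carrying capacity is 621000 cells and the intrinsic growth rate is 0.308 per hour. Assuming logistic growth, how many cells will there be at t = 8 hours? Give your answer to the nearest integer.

221081 cells

A = (K − N₀)/N₀ = (621000 − 27900)/27900 = 21.258.
N(t) = K/(1 + A·e^(−rt)) = 621000/(1 + 21.258×e^(−0.308×8)).
e^(−2.464) = 0.085094; denominator = 1 + 21.258×0.085094 = 2.8089.
N = 621000/2.8089 = 221081.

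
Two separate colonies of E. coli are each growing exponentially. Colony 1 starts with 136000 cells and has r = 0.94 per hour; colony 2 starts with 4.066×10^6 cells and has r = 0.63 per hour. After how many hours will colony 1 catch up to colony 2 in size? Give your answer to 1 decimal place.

11.0 hours

Set 136000·e^(0.94t) = 4.066×10^6·e^(0.63t).
e^((0.94 − 0.63)t) = 4.066×10^6/136000 → e^(0.31·t) = 29.897.
0.31·t = ln(29.897) = 3.3978, so t = 3.3978/0.31 = 10.961.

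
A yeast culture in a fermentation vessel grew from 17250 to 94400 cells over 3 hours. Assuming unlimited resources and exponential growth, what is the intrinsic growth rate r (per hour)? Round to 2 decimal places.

0.57 per hour

From N(t) = N₀·e^(rt): e^(r·3) = 94400/17250 = 5.4725.
r·3 = ln(5.4725) = 1.6997, so r = 1.6997/3 = 0.56658.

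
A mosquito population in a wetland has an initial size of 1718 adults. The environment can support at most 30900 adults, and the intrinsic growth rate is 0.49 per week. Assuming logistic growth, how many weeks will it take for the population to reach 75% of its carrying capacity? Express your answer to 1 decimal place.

A = (K − N₀)/N₀ = (30900 − 1718)/1718 = 16.986.
Solve 30900/(1 + 16.986·e^(−0.49t)) = 23175: 1 + 16.986·e^(−0.49t) = 1.3333, so e^(−0.49t) = 0.019624.
−0.49·t = ln(0.019624) = -3.931, so t = 3.931/0.49 = 8.0225.

8.0 weeks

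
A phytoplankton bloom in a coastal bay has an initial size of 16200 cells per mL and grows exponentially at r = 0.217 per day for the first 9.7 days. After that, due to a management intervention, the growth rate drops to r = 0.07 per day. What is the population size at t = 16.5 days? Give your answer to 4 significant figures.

214000 cells per mL

Phase 1: N(9.7) = 16200·e^(0.217×9.7) = 16200·e^2.105 = 132942.
Phase 2 runs for 16.5 − 9.7 = 6.8 days at r = 0.07.
N(16.5) = 132942·e^(0.07×6.8) = 132942·e^0.476 = 213986.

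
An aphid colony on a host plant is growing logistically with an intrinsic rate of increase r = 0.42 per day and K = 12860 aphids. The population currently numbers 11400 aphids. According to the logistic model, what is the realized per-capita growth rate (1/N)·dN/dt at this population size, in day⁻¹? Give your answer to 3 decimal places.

(1/N)·dN/dt = r(1 − N/K) = 0.42 × (1 − 11400/12860).
= 0.42 × 0.11353 = 0.047683.

0.048 per day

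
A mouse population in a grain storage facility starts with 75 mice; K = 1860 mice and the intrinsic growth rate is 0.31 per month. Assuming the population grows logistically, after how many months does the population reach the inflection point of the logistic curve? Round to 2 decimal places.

Logistic growth is fastest at N = K/2 = 930.
A = (K − N₀)/N₀ = 23.8. Set K/(1 + A·e^(−rt)) = K/2 → A·e^(−rt) = 1.
e^(−0.31t) = 1/23.8 = 0.0420168, so t = ln(23.8)/0.31 = 3.1697/0.31 = 10.225.

10.22 months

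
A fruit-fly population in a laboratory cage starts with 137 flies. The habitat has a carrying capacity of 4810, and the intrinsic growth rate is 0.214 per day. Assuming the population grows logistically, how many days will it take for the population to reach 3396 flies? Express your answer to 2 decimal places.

20.59 days

A = (K − N₀)/N₀ = (4810 − 137)/137 = 34.109.
Solve 4810/(1 + 34.109·e^(−0.214t)) = 3396: 1 + 34.109·e^(−0.214t) = 1.4164, so e^(−0.214t) = 0.0122069.
−0.214·t = ln(0.0122069) = -4.4058, so t = 4.4058/0.214 = 20.588.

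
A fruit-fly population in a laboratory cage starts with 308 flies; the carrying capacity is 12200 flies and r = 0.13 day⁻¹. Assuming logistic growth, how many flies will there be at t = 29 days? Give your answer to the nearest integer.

A = (K − N₀)/N₀ = (12200 − 308)/308 = 38.61.
N(t) = K/(1 + A·e^(−rt)) = 12200/(1 + 38.61×e^(−0.13×29)).
e^(−3.77) = 0.023052; denominator = 1 + 38.61×0.023052 = 1.89.
N = 12200/1.89 = 6454.86.

6455 flies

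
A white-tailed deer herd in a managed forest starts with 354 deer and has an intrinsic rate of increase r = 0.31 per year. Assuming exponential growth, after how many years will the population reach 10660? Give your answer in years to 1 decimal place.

Set N₀·e^(rt) = 10660: e^(0.31·t) = 10660/354 = 30.113.
0.31·t = ln(30.113) = 3.405, so t = 3.405/0.31 = 10.984.

11.0 years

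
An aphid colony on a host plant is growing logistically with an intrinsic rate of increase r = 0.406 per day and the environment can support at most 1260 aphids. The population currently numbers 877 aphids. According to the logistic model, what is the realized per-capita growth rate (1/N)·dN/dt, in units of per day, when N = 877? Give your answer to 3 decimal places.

(1/N)·dN/dt = r(1 − N/K) = 0.406 × (1 − 877/1260).
= 0.406 × 0.30397 = 0.12341.

0.123 per day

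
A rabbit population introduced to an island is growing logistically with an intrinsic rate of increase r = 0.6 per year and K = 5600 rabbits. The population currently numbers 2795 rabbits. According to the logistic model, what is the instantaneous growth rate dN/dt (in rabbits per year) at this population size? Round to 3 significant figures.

840 rabbits per year

dN/dt = rN(1 − N/K) = 0.6 × 2795 × (1 − 2795/5600).
1 − 2795/5600 = 0.50089; dN/dt = 0.6 × 2795 × 0.50089 = 840.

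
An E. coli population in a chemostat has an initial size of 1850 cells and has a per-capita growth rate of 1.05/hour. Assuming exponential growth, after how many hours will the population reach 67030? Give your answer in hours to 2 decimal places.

3.42 hours

Set N₀·e^(rt) = 67030: e^(1.05·t) = 67030/1850 = 36.232.
1.05·t = ln(36.232) = 3.59, so t = 3.59/1.05 = 3.419.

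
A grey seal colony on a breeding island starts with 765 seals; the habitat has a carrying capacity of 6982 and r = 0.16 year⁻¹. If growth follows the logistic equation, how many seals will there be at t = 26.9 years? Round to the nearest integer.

6291 seals

A = (K − N₀)/N₀ = (6982 − 765)/765 = 8.1268.
N(t) = K/(1 + A·e^(−rt)) = 6982/(1 + 8.1268×e^(−0.16×26.9)).
e^(−4.304) = 0.013514; denominator = 1 + 8.1268×0.013514 = 1.1098.
N = 6982/1.1098 = 6291.06.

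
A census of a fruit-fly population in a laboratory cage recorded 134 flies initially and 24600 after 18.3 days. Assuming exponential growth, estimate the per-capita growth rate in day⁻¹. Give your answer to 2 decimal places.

From N(t) = N₀·e^(rt): e^(r·18.3) = 24600/134 = 183.58.
r·18.3 = ln(183.58) = 5.2127, so r = 5.2127/18.3 = 0.28484.

0.28 per day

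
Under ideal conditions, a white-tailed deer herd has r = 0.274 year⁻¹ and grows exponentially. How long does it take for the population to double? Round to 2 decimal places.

Doubling time t_d = ln(2)/r = 0.6931/0.274 = 2.5297.

2.53 years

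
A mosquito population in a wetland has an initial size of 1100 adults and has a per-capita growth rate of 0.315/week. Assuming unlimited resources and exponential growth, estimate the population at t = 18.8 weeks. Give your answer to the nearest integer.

N(t) = N₀·e^(rt) = 1100 × e^(0.315×18.8) = 1100 × e^5.922.
e^5.922 ≈ 373.16, so N ≈ 1100 × 373.16 = 410473.

410473 adults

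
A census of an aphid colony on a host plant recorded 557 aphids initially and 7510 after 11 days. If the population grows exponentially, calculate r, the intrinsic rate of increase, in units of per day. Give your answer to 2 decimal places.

0.24 per day

From N(t) = N₀·e^(rt): e^(r·11) = 7510/557 = 13.483.
r·11 = ln(13.483) = 2.6014, so r = 2.6014/11 = 0.23649.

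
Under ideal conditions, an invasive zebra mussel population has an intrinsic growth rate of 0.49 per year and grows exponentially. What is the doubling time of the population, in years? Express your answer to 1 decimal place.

Doubling time t_d = ln(2)/r = 0.6931/0.49 = 1.4146.

1.4 years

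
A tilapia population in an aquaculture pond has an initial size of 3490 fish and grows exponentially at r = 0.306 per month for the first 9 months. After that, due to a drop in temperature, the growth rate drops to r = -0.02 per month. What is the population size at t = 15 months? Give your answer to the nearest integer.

Phase 1: N(9) = 3490·e^(0.306×9) = 3490·e^2.754 = 54811.6.
Phase 2 runs for 15 − 9 = 6 months at r = -0.02.
N(15) = 54811.6·e^(-0.02×6) = 54811.6·e^-0.12 = 48613.5.

48614 fish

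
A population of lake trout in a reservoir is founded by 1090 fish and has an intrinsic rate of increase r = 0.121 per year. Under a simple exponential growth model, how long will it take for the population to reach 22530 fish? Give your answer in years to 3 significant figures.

Set N₀·e^(rt) = 22530: e^(0.121·t) = 22530/1090 = 20.67.
0.121·t = ln(20.67) = 3.0287, so t = 3.0287/0.121 = 25.03.

25.0 years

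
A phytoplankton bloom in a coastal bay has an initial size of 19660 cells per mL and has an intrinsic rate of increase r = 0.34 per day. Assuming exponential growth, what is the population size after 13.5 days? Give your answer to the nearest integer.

N(t) = N₀·e^(rt) = 19660 × e^(0.34×13.5) = 19660 × e^4.59.
e^4.59 ≈ 98.494, so N ≈ 19660 × 98.494 = 1.9364×10^6.

1936400 cells per mL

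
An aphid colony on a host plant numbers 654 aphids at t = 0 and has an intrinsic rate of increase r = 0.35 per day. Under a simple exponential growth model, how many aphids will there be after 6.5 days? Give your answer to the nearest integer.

N(t) = N₀·e^(rt) = 654 × e^(0.35×6.5) = 654 × e^2.275.
e^2.275 ≈ 9.7279, so N ≈ 654 × 9.7279 = 6362.06.

6362 aphids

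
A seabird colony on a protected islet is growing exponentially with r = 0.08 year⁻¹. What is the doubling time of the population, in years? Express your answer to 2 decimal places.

8.66 years

Doubling time t_d = ln(2)/r = 0.6931/0.08 = 8.6643.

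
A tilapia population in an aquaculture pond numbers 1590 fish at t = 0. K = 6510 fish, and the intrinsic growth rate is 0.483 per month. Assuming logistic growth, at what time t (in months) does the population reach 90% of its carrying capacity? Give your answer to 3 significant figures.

A = (K − N₀)/N₀ = (6510 − 1590)/1590 = 3.0943.
Solve 6510/(1 + 3.0943·e^(−0.483t)) = 5859: 1 + 3.0943·e^(−0.483t) = 1.1111, so e^(−0.483t) = 0.0359079.
−0.483·t = ln(0.0359079) = -3.3268, so t = 3.3268/0.483 = 6.8878.

6.89 months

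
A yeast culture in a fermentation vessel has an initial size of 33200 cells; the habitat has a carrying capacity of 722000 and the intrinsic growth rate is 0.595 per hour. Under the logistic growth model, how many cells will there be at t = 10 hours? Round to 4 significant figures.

685000 cells

A = (K − N₀)/N₀ = (722000 − 33200)/33200 = 20.747.
N(t) = K/(1 + A·e^(−rt)) = 722000/(1 + 20.747×e^(−0.595×10)).
e^(−5.95) = 0.0026058; denominator = 1 + 20.747×0.0026058 = 1.0541.
N = 722000/1.0541 = 684968.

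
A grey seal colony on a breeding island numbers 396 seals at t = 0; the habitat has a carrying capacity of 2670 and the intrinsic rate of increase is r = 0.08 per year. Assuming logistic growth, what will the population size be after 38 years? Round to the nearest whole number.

A = (K − N₀)/N₀ = (2670 − 396)/396 = 5.7424.
N(t) = K/(1 + A·e^(−rt)) = 2670/(1 + 5.7424×e^(−0.08×38)).
e^(−3.04) = 0.047835; denominator = 1 + 5.7424×0.047835 = 1.2747.
N = 2670/1.2747 = 2094.63.

2095 seals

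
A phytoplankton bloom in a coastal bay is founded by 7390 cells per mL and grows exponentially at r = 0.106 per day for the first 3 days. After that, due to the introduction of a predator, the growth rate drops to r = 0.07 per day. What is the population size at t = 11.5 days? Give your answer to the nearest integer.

18414 cells per mL

Phase 1: N(3) = 7390·e^(0.106×3) = 7390·e^0.318 = 10156.6.
Phase 2 runs for 11.5 − 3 = 8.5 days at r = 0.07.
N(11.5) = 10156.6·e^(0.07×8.5) = 10156.6·e^0.595 = 18414.3.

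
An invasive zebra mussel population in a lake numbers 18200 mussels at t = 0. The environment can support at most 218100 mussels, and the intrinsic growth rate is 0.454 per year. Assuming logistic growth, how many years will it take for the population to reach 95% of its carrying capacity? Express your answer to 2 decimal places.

A = (K − N₀)/N₀ = (218100 − 18200)/18200 = 10.984.
Solve 218100/(1 + 10.984·e^(−0.454t)) = 207195: 1 + 10.984·e^(−0.454t) = 1.0526, so e^(−0.454t) = 0.00479187.
−0.454·t = ln(0.00479187) = -5.3408, so t = 5.3408/0.454 = 11.764.

11.76 years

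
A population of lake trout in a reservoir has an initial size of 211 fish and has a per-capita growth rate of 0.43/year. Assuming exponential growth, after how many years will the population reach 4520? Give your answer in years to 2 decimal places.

Set N₀·e^(rt) = 4520: e^(0.43·t) = 4520/211 = 21.422.
0.43·t = ln(21.422) = 3.0644, so t = 3.0644/0.43 = 7.1265.

7.13 years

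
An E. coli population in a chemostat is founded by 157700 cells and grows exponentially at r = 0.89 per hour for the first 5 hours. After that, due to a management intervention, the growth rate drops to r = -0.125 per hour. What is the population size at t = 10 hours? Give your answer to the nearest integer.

7227833 cells

Phase 1: N(5) = 157700·e^(0.89×5) = 157700·e^4.45 = 1.350337×10^7.
Phase 2 runs for 10 − 5 = 5 hours at r = -0.125.
N(10) = 1.350337×10^7·e^(-0.125×5) = 1.350337×10^7·e^-0.625 = 7.227833×10^6.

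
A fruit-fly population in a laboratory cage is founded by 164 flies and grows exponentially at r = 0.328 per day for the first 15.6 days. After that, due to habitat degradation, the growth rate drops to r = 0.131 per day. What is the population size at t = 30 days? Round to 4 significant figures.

180400 flies

Phase 1: N(15.6) = 164·e^(0.328×15.6) = 164·e^5.117 = 27355.3.
Phase 2 runs for 30 − 15.6 = 14.4 days at r = 0.131.
N(30) = 27355.3·e^(0.131×14.4) = 27355.3·e^1.886 = 180424.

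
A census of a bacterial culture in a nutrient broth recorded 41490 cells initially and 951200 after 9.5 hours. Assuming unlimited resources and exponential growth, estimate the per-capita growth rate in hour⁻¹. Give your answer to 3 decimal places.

0.330 per hour

From N(t) = N₀·e^(rt): e^(r·9.5) = 951200/41490 = 22.926.
r·9.5 = ln(22.926) = 3.1323, so r = 3.1323/9.5 = 0.32971.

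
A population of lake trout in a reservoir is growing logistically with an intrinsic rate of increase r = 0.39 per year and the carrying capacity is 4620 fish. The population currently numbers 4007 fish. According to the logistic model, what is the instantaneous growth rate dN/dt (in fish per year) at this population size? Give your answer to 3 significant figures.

207 fish per year

dN/dt = rN(1 − N/K) = 0.39 × 4007 × (1 − 4007/4620).
1 − 4007/4620 = 0.13268; dN/dt = 0.39 × 4007 × 0.13268 = 207.35.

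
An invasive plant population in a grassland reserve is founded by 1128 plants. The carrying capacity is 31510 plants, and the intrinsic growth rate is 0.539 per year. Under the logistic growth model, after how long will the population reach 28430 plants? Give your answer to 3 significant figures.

10.2 years

A = (K − N₀)/N₀ = (31510 − 1128)/1128 = 26.934.
Solve 31510/(1 + 26.934·e^(−0.539t)) = 28430: 1 + 26.934·e^(−0.539t) = 1.1083, so e^(−0.539t) = 0.00402223.
−0.539·t = ln(0.00402223) = -5.5159, so t = 5.5159/0.539 = 10.234.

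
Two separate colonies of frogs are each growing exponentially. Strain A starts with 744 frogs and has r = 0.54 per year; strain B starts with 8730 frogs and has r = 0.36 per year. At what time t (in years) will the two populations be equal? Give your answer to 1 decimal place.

Set 744·e^(0.54t) = 8730·e^(0.36t).
e^((0.54 − 0.36)t) = 8730/744 → e^(0.18·t) = 11.734.
0.18·t = ln(11.734) = 2.4625, so t = 2.4625/0.18 = 13.68.

13.7 years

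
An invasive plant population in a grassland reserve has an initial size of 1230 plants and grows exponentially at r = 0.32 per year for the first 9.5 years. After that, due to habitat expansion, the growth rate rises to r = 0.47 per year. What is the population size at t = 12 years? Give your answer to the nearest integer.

83264 plants

Phase 1: N(9.5) = 1230·e^(0.32×9.5) = 1230·e^3.04 = 25713.4.
Phase 2 runs for 12 − 9.5 = 2.5 years at r = 0.47.
N(12) = 25713.4·e^(0.47×2.5) = 25713.4·e^1.175 = 83263.8.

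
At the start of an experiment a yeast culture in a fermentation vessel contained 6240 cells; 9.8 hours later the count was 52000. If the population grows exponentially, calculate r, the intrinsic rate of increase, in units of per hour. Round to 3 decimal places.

From N(t) = N₀·e^(rt): e^(r·9.8) = 52000/6240 = 8.3333.
r·9.8 = ln(8.3333) = 2.1203, so r = 2.1203/9.8 = 0.21635.

0.216 per hour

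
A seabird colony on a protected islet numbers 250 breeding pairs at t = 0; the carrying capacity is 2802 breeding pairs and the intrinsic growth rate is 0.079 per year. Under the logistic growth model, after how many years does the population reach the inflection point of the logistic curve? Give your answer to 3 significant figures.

29.4 years

Logistic growth is fastest at N = K/2 = 1401.
A = (K − N₀)/N₀ = 10.208. Set K/(1 + A·e^(−rt)) = K/2 → A·e^(−rt) = 1.
e^(−0.079t) = 1/10.208 = 0.0979624, so t = ln(10.208)/0.079 = 2.3232/0.079 = 29.407.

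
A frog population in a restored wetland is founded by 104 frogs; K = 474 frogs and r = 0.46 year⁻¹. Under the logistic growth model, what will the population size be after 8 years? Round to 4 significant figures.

435.0 frogs

A = (K − N₀)/N₀ = (474 − 104)/104 = 3.5577.
N(t) = K/(1 + A·e^(−rt)) = 474/(1 + 3.5577×e^(−0.46×8)).
e^(−3.68) = 0.025223; denominator = 1 + 3.5577×0.025223 = 1.0897.
N = 474/1.0897 = 434.968.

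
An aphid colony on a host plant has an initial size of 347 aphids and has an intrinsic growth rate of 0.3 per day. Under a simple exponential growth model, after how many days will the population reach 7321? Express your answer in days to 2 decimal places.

10.16 days

Set N₀·e^(rt) = 7321: e^(0.3·t) = 7321/347 = 21.098.
0.3·t = ln(21.098) = 3.0492, so t = 3.0492/0.3 = 10.164.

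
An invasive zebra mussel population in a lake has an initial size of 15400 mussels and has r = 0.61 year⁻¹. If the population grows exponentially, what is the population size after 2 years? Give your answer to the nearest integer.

N(t) = N₀·e^(rt) = 15400 × e^(0.61×2) = 15400 × e^1.22.
e^1.22 ≈ 3.3872, so N ≈ 15400 × 3.3872 = 52162.7.

52163 mussels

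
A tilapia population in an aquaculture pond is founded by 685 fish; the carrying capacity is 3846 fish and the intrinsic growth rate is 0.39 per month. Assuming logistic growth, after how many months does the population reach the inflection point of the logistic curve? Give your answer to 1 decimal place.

Logistic growth is fastest at N = K/2 = 1923.
A = (K − N₀)/N₀ = 4.6146. Set K/(1 + A·e^(−rt)) = K/2 → A·e^(−rt) = 1.
e^(−0.39t) = 1/4.6146 = 0.216704, so t = ln(4.6146)/0.39 = 1.5292/0.39 = 3.9211.

3.9 months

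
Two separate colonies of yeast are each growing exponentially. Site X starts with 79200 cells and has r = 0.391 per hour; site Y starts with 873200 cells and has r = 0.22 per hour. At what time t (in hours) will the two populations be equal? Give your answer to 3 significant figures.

Set 79200·e^(0.391t) = 873200·e^(0.22t).
e^((0.391 − 0.22)t) = 873200/79200 → e^(0.171·t) = 11.025.
0.171·t = ln(11.025) = 2.4002, so t = 2.4002/0.171 = 14.036.

14.0 hours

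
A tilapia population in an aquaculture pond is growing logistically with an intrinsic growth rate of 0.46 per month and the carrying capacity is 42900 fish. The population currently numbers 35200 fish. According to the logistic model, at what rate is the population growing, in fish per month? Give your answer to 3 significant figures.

2910 fish per month

dN/dt = rN(1 − N/K) = 0.46 × 35200 × (1 − 35200/42900).
1 − 35200/42900 = 0.17949; dN/dt = 0.46 × 35200 × 0.17949 = 2906.3.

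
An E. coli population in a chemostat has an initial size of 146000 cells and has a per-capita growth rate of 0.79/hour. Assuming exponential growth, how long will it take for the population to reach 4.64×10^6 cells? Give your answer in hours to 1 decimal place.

Set N₀·e^(rt) = 4.64×10^6: e^(0.79·t) = 4.64×10^6/146000 = 31.781.
0.79·t = ln(31.781) = 3.4589, so t = 3.4589/0.79 = 4.3783.

4.4 hours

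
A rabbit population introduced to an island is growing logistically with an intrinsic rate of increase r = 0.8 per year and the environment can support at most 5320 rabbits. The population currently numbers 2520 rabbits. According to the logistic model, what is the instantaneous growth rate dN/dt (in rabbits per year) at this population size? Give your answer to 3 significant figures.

1060 rabbits per year

dN/dt = rN(1 − N/K) = 0.8 × 2520 × (1 − 2520/5320).
1 − 2520/5320 = 0.52632; dN/dt = 0.8 × 2520 × 0.52632 = 1061.1.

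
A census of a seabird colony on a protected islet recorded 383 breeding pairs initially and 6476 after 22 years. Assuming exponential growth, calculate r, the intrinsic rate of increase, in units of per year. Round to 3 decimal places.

From N(t) = N₀·e^(rt): e^(r·22) = 6476/383 = 16.909.
r·22 = ln(16.909) = 2.8278, so r = 2.8278/22 = 0.12854.

0.129 per year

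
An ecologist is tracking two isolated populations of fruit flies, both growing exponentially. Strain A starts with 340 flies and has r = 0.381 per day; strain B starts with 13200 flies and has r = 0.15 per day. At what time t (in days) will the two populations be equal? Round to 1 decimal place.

Set 340·e^(0.381t) = 13200·e^(0.15t).
e^((0.381 − 0.15)t) = 13200/340 → e^(0.231·t) = 38.824.
0.231·t = ln(38.824) = 3.659, so t = 3.659/0.231 = 15.84.

15.8 days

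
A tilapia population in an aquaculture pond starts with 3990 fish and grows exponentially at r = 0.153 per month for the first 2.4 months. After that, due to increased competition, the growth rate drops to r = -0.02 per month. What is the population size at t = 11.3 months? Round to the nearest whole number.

4821 fish

Phase 1: N(2.4) = 3990·e^(0.153×2.4) = 3990·e^0.3672 = 5760.31.
Phase 2 runs for 11.3 − 2.4 = 8.9 months at r = -0.02.
N(11.3) = 5760.31·e^(-0.02×8.9) = 5760.31·e^-0.178 = 4821.05.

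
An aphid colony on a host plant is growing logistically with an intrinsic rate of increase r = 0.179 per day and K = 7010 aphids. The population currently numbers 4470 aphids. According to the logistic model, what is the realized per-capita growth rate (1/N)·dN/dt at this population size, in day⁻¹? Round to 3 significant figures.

0.0649 per day

(1/N)·dN/dt = r(1 − N/K) = 0.179 × (1 − 4470/7010).
= 0.179 × 0.36234 = 0.064859.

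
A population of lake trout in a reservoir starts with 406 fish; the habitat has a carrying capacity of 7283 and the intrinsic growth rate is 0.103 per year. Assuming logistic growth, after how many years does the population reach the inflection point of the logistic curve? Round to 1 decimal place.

Logistic growth is fastest at N = K/2 = 3641.5.
A = (K − N₀)/N₀ = 16.938. Set K/(1 + A·e^(−rt)) = K/2 → A·e^(−rt) = 1.
e^(−0.103t) = 1/16.938 = 0.0590374, so t = ln(16.938)/0.103 = 2.8296/0.103 = 27.472.

27.5 years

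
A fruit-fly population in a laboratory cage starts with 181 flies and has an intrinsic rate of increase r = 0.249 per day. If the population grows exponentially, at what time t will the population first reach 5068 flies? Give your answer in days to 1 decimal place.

Set N₀·e^(rt) = 5068: e^(0.249·t) = 5068/181 = 28.
0.249·t = ln(28) = 3.3322, so t = 3.3322/0.249 = 13.382.

13.4 days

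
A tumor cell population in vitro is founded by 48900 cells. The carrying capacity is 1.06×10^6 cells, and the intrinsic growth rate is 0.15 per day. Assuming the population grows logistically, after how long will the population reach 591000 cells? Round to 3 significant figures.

21.7 days

A = (K − N₀)/N₀ = (1.06×10^6 − 48900)/48900 = 20.677.
Solve 1.06×10^6/(1 + 20.677·e^(−0.15t)) = 591000: 1 + 20.677·e^(−0.15t) = 1.7936, so e^(−0.15t) = 0.0383796.
−0.15·t = ln(0.0383796) = -3.2602, so t = 3.2602/0.15 = 21.735.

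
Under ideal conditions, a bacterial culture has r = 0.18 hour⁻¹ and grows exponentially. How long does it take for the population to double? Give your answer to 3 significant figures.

3.85 hours

Doubling time t_d = ln(2)/r = 0.6931/0.18 = 3.8508.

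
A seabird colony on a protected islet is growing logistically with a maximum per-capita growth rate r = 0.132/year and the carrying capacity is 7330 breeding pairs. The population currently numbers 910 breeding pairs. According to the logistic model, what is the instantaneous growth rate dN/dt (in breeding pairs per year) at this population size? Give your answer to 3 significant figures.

105 breeding pairs per year

dN/dt = rN(1 − N/K) = 0.132 × 910 × (1 − 910/7330).
1 − 910/7330 = 0.87585; dN/dt = 0.132 × 910 × 0.87585 = 105.21.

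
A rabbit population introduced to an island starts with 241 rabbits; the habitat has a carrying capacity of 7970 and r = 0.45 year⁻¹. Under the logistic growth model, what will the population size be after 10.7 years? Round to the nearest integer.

A = (K − N₀)/N₀ = (7970 − 241)/241 = 32.071.
N(t) = K/(1 + A·e^(−rt)) = 7970/(1 + 32.071×e^(−0.45×10.7)).
e^(−4.815) = 0.0081072; denominator = 1 + 32.071×0.0081072 = 1.26.
N = 7970/1.26 = 6325.38.

6325 rabbits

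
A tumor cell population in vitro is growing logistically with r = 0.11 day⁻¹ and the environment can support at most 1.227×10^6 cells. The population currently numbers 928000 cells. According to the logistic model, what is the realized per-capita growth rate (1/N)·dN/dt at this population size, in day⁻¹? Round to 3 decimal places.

(1/N)·dN/dt = r(1 − N/K) = 0.11 × (1 − 928000/1.227×10^6).
= 0.11 × 0.24368 = 0.026805.

0.027 per day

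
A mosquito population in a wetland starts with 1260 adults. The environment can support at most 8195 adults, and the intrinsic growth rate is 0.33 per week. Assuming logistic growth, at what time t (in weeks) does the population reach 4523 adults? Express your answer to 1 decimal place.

A = (K − N₀)/N₀ = (8195 − 1260)/1260 = 5.504.
Solve 8195/(1 + 5.504·e^(−0.33t)) = 4523: 1 + 5.504·e^(−0.33t) = 1.8119, so e^(−0.33t) = 0.147503.
−0.33·t = ln(0.147503) = -1.9139, so t = 1.9139/0.33 = 5.7997.

5.8 weeks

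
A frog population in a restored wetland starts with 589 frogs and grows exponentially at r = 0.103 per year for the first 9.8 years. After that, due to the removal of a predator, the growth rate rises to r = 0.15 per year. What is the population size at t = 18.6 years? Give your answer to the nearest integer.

Phase 1: N(9.8) = 589·e^(0.103×9.8) = 589·e^1.009 = 1616.19.
Phase 2 runs for 18.6 − 9.8 = 8.8 years at r = 0.15.
N(18.6) = 1616.19·e^(0.15×8.8) = 1616.19·e^1.32 = 6050.08.

6050 frogs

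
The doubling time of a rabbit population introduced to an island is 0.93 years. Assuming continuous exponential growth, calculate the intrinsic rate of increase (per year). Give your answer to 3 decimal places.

0.745 per year

r = ln(2)/t_d = 0.6931/0.93 = 0.74532.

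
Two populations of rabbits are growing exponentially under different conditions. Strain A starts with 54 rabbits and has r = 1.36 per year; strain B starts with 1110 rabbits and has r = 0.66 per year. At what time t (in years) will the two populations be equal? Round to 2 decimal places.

Set 54·e^(1.36t) = 1110·e^(0.66t).
e^((1.36 − 0.66)t) = 1110/54 → e^(0.7·t) = 20.556.
0.7·t = ln(20.556) = 3.0231, so t = 3.0231/0.7 = 4.3188.

4.32 years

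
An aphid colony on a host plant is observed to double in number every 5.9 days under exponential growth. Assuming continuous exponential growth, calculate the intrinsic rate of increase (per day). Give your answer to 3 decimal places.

r = ln(2)/t_d = 0.6931/5.9 = 0.11748.

0.117 per day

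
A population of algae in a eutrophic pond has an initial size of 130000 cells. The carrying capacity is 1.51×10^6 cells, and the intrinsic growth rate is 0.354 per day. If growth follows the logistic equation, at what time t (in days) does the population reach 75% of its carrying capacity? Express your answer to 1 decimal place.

A = (K − N₀)/N₀ = (1.51×10^6 − 130000)/130000 = 10.615.
Solve 1.51×10^6/(1 + 10.615·e^(−0.354t)) = 1.1325×10^6: 1 + 10.615·e^(−0.354t) = 1.3333, so e^(−0.354t) = 0.031401.
−0.354·t = ln(0.031401) = -3.4609, so t = 3.4609/0.354 = 9.7766.

9.8 days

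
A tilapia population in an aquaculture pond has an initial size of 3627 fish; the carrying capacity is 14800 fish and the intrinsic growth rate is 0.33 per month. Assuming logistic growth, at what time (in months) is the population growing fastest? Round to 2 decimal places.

3.41 months

Logistic growth is fastest at N = K/2 = 7400.
A = (K − N₀)/N₀ = 3.0805. Set K/(1 + A·e^(−rt)) = K/2 → A·e^(−rt) = 1.
e^(−0.33t) = 1/3.0805 = 0.324622, so t = ln(3.0805)/0.33 = 1.1251/0.33 = 3.4094.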